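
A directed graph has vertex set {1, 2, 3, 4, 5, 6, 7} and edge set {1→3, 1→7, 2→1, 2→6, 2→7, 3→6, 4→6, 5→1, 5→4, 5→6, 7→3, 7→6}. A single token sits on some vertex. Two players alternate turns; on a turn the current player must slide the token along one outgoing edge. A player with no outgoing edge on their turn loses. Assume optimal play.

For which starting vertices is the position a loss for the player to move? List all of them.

Use the standard recursion: the mover loses at a terminal position; elsewhere, the mover wins exactly when some move hands the opponent an L position.
Every edge goes from a vertex to one that appears earlier in the order 6, 3, 7, 4, 1, 5, 2, so processing vertices in that order labels each vertex after all of its successors.
6: no outgoing edge → L
3: reaches L-position 6 → W
7: reaches L-position 6 → W
4: reaches L-position 6 → W
1: only reaches 7(W), 3(W), all W → L
5: reaches L-position 1 → W
2: reaches L-position 1 → W
Reading off the rows marked L gives the requested list; there are 2 such vertices.

1, 6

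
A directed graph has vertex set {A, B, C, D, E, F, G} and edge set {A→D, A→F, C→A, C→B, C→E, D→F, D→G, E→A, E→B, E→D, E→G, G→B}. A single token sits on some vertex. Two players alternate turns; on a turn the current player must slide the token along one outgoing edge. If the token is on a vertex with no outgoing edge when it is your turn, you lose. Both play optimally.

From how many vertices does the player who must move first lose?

Positions with no move are L. A position that does have a move is losing for the player to move precisely when every available move leads to a winning position for the opponent. Fill in the labels:
Every edge goes from a vertex to one that appears earlier in the order B, F, G, D, A, E, C, so processing vertices in that order labels each vertex after all of its successors.
B: no outgoing edge → L
F: no outgoing edge → L
G: W (go to B, an L position)
D: W (go to F, an L position)
A: W (go to F, an L position)
E: W (go to B, an L position)
C: W (go to B, an L position)
The L vertices are B, F; that is 2 in all.

2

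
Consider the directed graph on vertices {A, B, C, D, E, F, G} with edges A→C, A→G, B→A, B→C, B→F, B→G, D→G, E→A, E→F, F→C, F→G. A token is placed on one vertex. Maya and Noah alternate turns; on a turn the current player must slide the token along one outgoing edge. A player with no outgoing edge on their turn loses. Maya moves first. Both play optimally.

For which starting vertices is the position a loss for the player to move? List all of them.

C, E, G

Use the standard recursion: the mover loses at a terminal position; elsewhere, the mover wins exactly when some move hands the opponent an L position.
Every edge goes from a vertex to one that appears earlier in the order C, G, F, D, A, B, E, so processing vertices in that order labels each vertex after all of its successors.
C: no outgoing edge → L
G: no outgoing edge → L
F: reaches L-position G → W
D: reaches L-position G → W
A: reaches L-position G → W
B: reaches L-position G → W
E: only reaches A(W), F(W), all W → L
The losing starting vertices are exactly the entries labelled L in this table (3 of them).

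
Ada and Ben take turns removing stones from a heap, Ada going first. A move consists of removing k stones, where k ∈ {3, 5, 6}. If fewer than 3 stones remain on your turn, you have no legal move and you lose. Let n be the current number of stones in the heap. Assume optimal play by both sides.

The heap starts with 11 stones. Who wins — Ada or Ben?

Use the standard recursion: the mover loses at a terminal position; elsewhere, the mover wins exactly when some move hands the opponent an L position.
n=0: no move → L
n=1: no move → L
n=2: no move → L
n=3: W (go to 0, an L position)
n=4: W (go to 1, an L position)
n=5: W (go to 2, an L position)
n=6: W (go to 1, an L position)
n=7: W (go to 2, an L position)
n=8: W (go to 2, an L position)
n=9: L (options 6(W), 4(W), 3(W) are all W)
n=10: L (options 7(W), 5(W), 4(W) are all W)
n=11: L (options 8(W), 6(W), 5(W) are all W)
The starting position 11 is L: whatever Ada does, the opponent receives a W position.

Ben wins.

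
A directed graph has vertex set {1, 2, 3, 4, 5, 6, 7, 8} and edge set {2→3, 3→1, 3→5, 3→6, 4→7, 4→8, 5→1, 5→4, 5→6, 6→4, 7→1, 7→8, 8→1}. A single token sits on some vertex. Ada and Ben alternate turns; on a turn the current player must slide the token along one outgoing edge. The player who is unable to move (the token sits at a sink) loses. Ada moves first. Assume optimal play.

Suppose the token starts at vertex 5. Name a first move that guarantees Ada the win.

Classify positions by backward induction: terminal positions (no move available) are L. From any other position, the mover wins iff some move reaches an L.
Every edge goes from a vertex to one that appears earlier in the order 1, 8, 7, 4, 6, 5, 3, 2, so processing vertices in that order labels each vertex after all of its successors.
1: no outgoing edge → L
8: W (go to 1, an L position)
7: W (go to 1, an L position)
4: L (options 7(W), 8(W) are all W)
6: W (go to 4, an L position)
5: W (go to 4, an L position)
3: W (go to 1, an L position)
2: L (sole option 3(W) is W)
From 5, the L positions reachable in one move are: 4, 1. Any move reaching one of these is winning.

Move to 4.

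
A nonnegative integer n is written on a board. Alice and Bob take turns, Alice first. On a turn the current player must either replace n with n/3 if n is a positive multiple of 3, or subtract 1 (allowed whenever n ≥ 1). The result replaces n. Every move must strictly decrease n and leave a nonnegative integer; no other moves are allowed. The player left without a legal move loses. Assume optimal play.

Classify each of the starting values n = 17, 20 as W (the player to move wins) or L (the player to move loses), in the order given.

Work bottom-up. With no move the player to move loses. Otherwise the position is W if at least one move leads to an L position for the opponent, and L if every move leads to a W.
n=0: no move → L
n=1: W (go to 0, an L position)
n=2: L (sole option 1(W) is W)
n=3: W (go to 2, an L position)
n=4: L (sole option 3(W) is W)
n=5: W (go to 4, an L position)
n=6: W (go to 2, an L position)
n=7: L (sole option 6(W) is W)
n=8: W (go to 7, an L position)
n=9: L (options 3(W), 8(W) are all W)
n=10: W (go to 9, an L position)
n=11: L (sole option 10(W) is W)
n=12: W (go to 4, an L position)
n=13: L (sole option 12(W) is W)
n=14: W (go to 13, an L position)
n=15: L (options 5(W), 14(W) are all W)
n=16: W (go to 15, an L position)
n=17: L (sole option 16(W) is W)
n=18: W (go to 17, an L position)
n=19: L (sole option 18(W) is W)
n=20: W (go to 19, an L position)

17: L, 20: W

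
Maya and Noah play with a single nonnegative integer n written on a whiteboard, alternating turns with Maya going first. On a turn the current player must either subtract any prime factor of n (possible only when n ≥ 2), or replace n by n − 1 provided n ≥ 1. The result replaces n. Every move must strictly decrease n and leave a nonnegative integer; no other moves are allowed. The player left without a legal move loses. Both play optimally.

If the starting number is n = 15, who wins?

Label each position W (a win for the player to move) or L (a loss). A position with no legal move is L; any other position is W exactly when some move reaches an L, and L when every move reaches a W.
n=0: no move → L
n=1: reaches L-position 0 → W
n=2: reaches L-position 0 → W
n=3: reaches L-position 0 → W
n=4: only reaches 2(W), 3(W), all W → L
n=5: reaches L-position 0 → W
n=6: reaches L-position 4 → W
n=7: reaches L-position 0 → W
n=8: only reaches 6(W), 7(W), all W → L
n=9: reaches L-position 8 → W
n=10: reaches L-position 8 → W
n=11: reaches L-position 0 → W
n=12: only reaches 9(W), 10(W), 11(W), all W → L
n=13: reaches L-position 0 → W
n=14: reaches L-position 12 → W
n=15: reaches L-position 12 → W
The starting position 15 is W: Maya should move to 12, handing over an L position.

Maya wins.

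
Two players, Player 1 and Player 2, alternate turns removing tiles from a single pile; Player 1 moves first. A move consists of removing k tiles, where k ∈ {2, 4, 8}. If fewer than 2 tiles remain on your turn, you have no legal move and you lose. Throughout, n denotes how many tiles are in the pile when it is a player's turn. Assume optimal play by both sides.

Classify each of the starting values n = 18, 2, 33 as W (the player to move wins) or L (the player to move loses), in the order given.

Build the W/L table. Terminal = L. A non-terminal position is W if it has a move to some L; otherwise it is L.
n=0: no move → L
n=1: no move → L
n=2: can move to 0, which is L ⇒ W
n=3: can move to 1, which is L ⇒ W
n=4: can move to 0, which is L ⇒ W
n=5: can move to 1, which is L ⇒ W
n=6: moves to 4(W), 2(W); every one is W ⇒ L
n=7: moves to 5(W), 3(W); every one is W ⇒ L
n=8: can move to 6, which is L ⇒ W
n=9: can move to 7, which is L ⇒ W
n=10: can move to 6, which is L ⇒ W
n=11: can move to 7, which is L ⇒ W
n=12: moves to 10(W), 8(W), 4(W); every one is W ⇒ L
n=13: moves to 11(W), 9(W), 5(W); every one is W ⇒ L
n=14: can move to 12, which is L ⇒ W
n=15: can move to 13, which is L ⇒ W
n=16: can move to 12, which is L ⇒ W
n=17: can move to 13, which is L ⇒ W
n=18: moves to 16(W), 14(W), 10(W); every one is W ⇒ L
n=19: moves to 17(W), 15(W), 11(W); every one is W ⇒ L
n=20: can move to 18, which is L ⇒ W
n=21: can move to 19, which is L ⇒ W
n=22: can move to 18, which is L ⇒ W
n=23: can move to 19, which is L ⇒ W
n=24: moves to 22(W), 20(W), 16(W); every one is W ⇒ L
n=25: moves to 23(W), 21(W), 17(W); every one is W ⇒ L
n=26: can move to 24, which is L ⇒ W
n=27: can move to 25, which is L ⇒ W
n=28: can move to 24, which is L ⇒ W
n=29: can move to 25, which is L ⇒ W
n=30: moves to 28(W), 26(W), 22(W); every one is W ⇒ L
n=31: moves to 29(W), 27(W), 23(W); every one is W ⇒ L
n=32: can move to 30, which is L ⇒ W
n=33: can move to 31, which is L ⇒ W

18: L, 2: W, 33: W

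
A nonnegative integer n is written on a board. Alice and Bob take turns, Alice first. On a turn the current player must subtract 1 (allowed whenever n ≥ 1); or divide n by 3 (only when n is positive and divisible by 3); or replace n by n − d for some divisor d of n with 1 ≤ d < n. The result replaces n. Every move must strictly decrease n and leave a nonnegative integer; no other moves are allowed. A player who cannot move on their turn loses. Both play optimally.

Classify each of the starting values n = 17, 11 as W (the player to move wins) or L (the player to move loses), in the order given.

Build the W/L table. Terminal = L. A non-terminal position is W if it has a move to some L; otherwise it is L.
n=0: no move → L
n=1: →0(L), so W
n=2: →1(W) only, which is W, so L
n=3: →2(L), so W
n=4: →2(L), so W
n=5: →4(W) only, which is W, so L
n=6: →2(L), so W
n=7: →6(W) only, which is W, so L
n=8: →7(L), so W
n=9: →3(W), 6(W), 8(W) — all W, so L
n=10: →5(L), so W
n=11: →10(W) only, which is W, so L
n=12: →9(L), so W
n=13: →12(W) only, which is W, so L
n=14: →7(L), so W
n=15: →5(L), so W
n=16: →8(W), 12(W), 14(W), 15(W) — all W, so L
n=17: →16(L), so W

17: W, 11: L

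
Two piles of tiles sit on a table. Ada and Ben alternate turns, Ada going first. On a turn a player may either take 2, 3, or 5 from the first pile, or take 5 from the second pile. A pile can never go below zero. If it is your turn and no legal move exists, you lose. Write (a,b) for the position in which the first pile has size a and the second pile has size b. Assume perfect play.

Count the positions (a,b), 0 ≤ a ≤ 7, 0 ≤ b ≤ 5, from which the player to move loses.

Work bottom-up. With no move the player to move loses. Otherwise the position is W if at least one move leads to an L position for the opponent, and L if every move leads to a W.
Every move lowers a or b (never raises either), so fill the grid row by row in increasing a, and left to right within a row: each cell's successors are then already labelled.
      b=0  b=1  b=2  b=3  b=4  b=5
a=0:    L    L    L    L    L    W
a=1:    L    L    L    L    L    W
a=2:    W    W    W    W    W    L
a=3:    W    W    W    W    W    L
a=4:    W    W    W    W    W    W
a=5:    W    W    W    W    W    W
a=6:    W    W    W    W    W    W
a=7:    L    L    L    L    L    W
Cells with no legal move (terminal, hence L): (0,0), (0,1), (0,2), (0,3), (0,4), (1,0), (1,1), (1,2), (1,3), (1,4).
The remaining L cells, each justified by listing all of its moves:
(2,5): →(0,5)(W), (2,0)(W) — all W, so L
(3,5): →(1,5)(W), (0,5)(W), (3,0)(W) — all W, so L
(7,0): →(5,0)(W), (4,0)(W), (2,0)(W) — all W, so L
(7,1): →(5,1)(W), (4,1)(W), (2,1)(W) — all W, so L
(7,2): →(5,2)(W), (4,2)(W), (2,2)(W) — all W, so L
(7,3): →(5,3)(W), (4,3)(W), (2,3)(W) — all W, so L
(7,4): →(5,4)(W), (4,4)(W), (2,4)(W) — all W, so L
Every other cell has at least one move into one of the L cells above, so it is W.
L cells per row: a=0: 5, a=1: 5, a=2: 1, a=3: 1, a=4: 0, a=5: 0, a=6: 0, a=7: 5; total 17.

17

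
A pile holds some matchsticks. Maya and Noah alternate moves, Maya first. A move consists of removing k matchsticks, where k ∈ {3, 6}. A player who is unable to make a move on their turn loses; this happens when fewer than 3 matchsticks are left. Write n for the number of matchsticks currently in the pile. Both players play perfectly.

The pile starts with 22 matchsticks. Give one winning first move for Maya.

Remove 3, leaving 19.

Compute win/loss labels from the base case upward. A position with no move is L. Any other position is W if it can reach an L in one move, else L.
n=0: no move → L
n=1: no move → L
n=2: no move → L
n=3: can move to 0, which is L ⇒ W
n=4: can move to 1, which is L ⇒ W
n=5: can move to 2, which is L ⇒ W
n=6: can move to 0, which is L ⇒ W
n=7: can move to 1, which is L ⇒ W
n=8: can move to 2, which is L ⇒ W
n=9: moves to 6(W), 3(W); every one is W ⇒ L
n=10: moves to 7(W), 4(W); every one is W ⇒ L
n=11: moves to 8(W), 5(W); every one is W ⇒ L
n=12: can move to 9, which is L ⇒ W
n=13: can move to 10, which is L ⇒ W
n=14: can move to 11, which is L ⇒ W
n=15: can move to 9, which is L ⇒ W
n=16: can move to 10, which is L ⇒ W
n=17: can move to 11, which is L ⇒ W
n=18: moves to 15(W), 12(W); every one is W ⇒ L
n=19: moves to 16(W), 13(W); every one is W ⇒ L
n=20: moves to 17(W), 14(W); every one is W ⇒ L
n=21: can move to 18, which is L ⇒ W
n=22: can move to 19, which is L ⇒ W
From 22, the L positions reachable in one move are: 19.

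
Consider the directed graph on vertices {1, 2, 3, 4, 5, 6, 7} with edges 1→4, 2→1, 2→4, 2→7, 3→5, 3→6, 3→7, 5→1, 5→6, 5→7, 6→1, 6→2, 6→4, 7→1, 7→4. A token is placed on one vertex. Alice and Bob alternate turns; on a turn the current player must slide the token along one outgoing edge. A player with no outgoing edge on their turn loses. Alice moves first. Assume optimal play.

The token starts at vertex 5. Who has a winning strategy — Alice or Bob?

Bob wins.

Use the standard recursion: the mover loses at a terminal position; elsewhere, the mover wins exactly when some move hands the opponent an L position.
Every edge goes from a vertex to one that appears earlier in the order 4, 1, 7, 2, 6, 5, 3, so processing vertices in that order labels each vertex after all of its successors.
4: no outgoing edge → L
1: →4(L), so W
7: →4(L), so W
2: →4(L), so W
6: →4(L), so W
5: →6(W), 7(W), 1(W) — all W, so L
3: →5(L), so W
The starting position 5 is L: whatever Alice does, the opponent receives a W position.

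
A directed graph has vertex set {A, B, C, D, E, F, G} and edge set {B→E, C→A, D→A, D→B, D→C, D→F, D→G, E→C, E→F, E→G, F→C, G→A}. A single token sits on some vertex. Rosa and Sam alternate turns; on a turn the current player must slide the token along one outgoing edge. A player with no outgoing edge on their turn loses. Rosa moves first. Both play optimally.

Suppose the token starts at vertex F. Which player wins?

Classify positions by backward induction: terminal positions (no move available) are L. From any other position, the mover wins iff some move reaches an L.
Every edge goes from a vertex to one that appears earlier in the order A, G, C, F, E, B, D, so processing vertices in that order labels each vertex after all of its successors.
A: no outgoing edge → L
G: can move to A, which is L ⇒ W
C: can move to A, which is L ⇒ W
F: the only move is to C(W), a W ⇒ L
E: can move to F, which is L ⇒ W
B: the only move is to E(W), a W ⇒ L
D: can move to B, which is L ⇒ W
The starting position F is L: whatever Rosa does, the opponent receives a W position.

Sam wins.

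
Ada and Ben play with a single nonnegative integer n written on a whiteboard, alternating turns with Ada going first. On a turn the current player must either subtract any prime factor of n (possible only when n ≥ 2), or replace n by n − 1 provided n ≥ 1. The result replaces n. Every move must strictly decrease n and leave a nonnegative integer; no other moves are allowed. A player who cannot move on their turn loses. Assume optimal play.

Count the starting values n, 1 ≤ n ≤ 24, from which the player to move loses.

6

Classify positions by backward induction: terminal positions (no move available) are L. From any other position, the mover wins iff some move reaches an L.
n=0: no move → L
n=1: can move to 0, which is L ⇒ W
n=2: can move to 0, which is L ⇒ W
n=3: can move to 0, which is L ⇒ W
n=4: moves to 2(W), 3(W); every one is W ⇒ L
n=5: can move to 0, which is L ⇒ W
n=6: can move to 4, which is L ⇒ W
n=7: can move to 0, which is L ⇒ W
n=8: moves to 6(W), 7(W); every one is W ⇒ L
n=9: can move to 8, which is L ⇒ W
n=10: can move to 8, which is L ⇒ W
n=11: can move to 0, which is L ⇒ W
n=12: moves to 9(W), 10(W), 11(W); every one is W ⇒ L
n=13: can move to 0, which is L ⇒ W
n=14: can move to 12, which is L ⇒ W
n=15: can move to 12, which is L ⇒ W
n=16: moves to 14(W), 15(W); every one is W ⇒ L
n=17: can move to 0, which is L ⇒ W
n=18: can move to 16, which is L ⇒ W
n=19: can move to 0, which is L ⇒ W
n=20: moves to 15(W), 18(W), 19(W); every one is W ⇒ L
n=21: can move to 20, which is L ⇒ W
n=22: can move to 20, which is L ⇒ W
n=23: can move to 0, which is L ⇒ W
n=24: moves to 21(W), 22(W), 23(W); every one is W ⇒ L
L entries with 1 ≤ n ≤ 24 (n=0 is outside the asked range and is not counted): n = 4, 8, 12, 16, 20, 24; that makes 6.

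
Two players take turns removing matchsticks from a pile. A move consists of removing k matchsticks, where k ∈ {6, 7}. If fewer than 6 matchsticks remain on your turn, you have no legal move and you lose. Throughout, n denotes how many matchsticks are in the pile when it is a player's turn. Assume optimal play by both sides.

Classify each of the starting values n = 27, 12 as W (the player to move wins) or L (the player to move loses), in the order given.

27: L, 12: W

Use the standard recursion: the mover loses at a terminal position; elsewhere, the mover wins exactly when some move hands the opponent an L position.
n=0: no move → L
n=1: no move → L
n=2: no move → L
n=3: no move → L
n=4: no move → L
n=5: no move → L
n=6: →0(L), so W
n=7: →1(L), so W
n=8: →2(L), so W
n=9: →3(L), so W
n=10: →4(L), so W
n=11: →5(L), so W
n=12: →5(L), so W
n=13: →7(W), 6(W) — all W, so L
n=14: →8(W), 7(W) — all W, so L
n=15: →9(W), 8(W) — all W, so L
n=16: →10(W), 9(W) — all W, so L
n=17: →11(W), 10(W) — all W, so L
n=18: →12(W), 11(W) — all W, so L
n=19: →13(L), so W
n=20: →14(L), so W
n=21: →15(L), so W
n=22: →16(L), so W
n=23: →17(L), so W
n=24: →18(L), so W
n=25: →18(L), so W
n=26: →20(W), 19(W) — all W, so L
n=27: →21(W), 20(W) — all W, so L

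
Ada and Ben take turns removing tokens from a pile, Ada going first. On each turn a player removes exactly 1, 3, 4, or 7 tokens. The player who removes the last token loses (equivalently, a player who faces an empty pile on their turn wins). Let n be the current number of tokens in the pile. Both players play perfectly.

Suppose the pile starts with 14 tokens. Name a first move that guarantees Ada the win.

Remove 3, leaving 11.

Classify positions by backward induction: terminal positions (no move available) are W. From any other position, the mover wins iff some move reaches an L.
n=0: no move; the opponent has just taken the last token and therefore loses → W
n=1: the only move is to 0(W), a W ⇒ L
n=2: can move to 1, which is L ⇒ W
n=3: moves to 2(W), 0(W); every one is W ⇒ L
n=4: can move to 3, which is L ⇒ W
n=5: can move to 1, which is L ⇒ W
n=6: can move to 3, which is L ⇒ W
n=7: can move to 3, which is L ⇒ W
n=8: can move to 1, which is L ⇒ W
n=9: moves to 8(W), 6(W), 5(W), 2(W); every one is W ⇒ L
n=10: can move to 9, which is L ⇒ W
n=11: moves to 10(W), 8(W), 7(W), 4(W); every one is W ⇒ L
n=12: can move to 11, which is L ⇒ W
n=13: can move to 9, which is L ⇒ W
n=14: can move to 11, which is L ⇒ W
From 14, the L positions reachable in one move are: 11.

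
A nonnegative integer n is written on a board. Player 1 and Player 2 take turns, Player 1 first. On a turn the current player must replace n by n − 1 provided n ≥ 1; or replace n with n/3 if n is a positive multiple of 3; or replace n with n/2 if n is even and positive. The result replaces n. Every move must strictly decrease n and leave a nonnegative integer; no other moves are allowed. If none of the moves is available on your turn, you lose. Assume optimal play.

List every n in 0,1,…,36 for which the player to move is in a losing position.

Use the standard recursion: the mover loses at a terminal position; elsewhere, the mover wins exactly when some move hands the opponent an L position.
n=0: no move → L
n=1: →0(L), so W
n=2: →1(W) only, which is W, so L
n=3: →2(L), so W
n=4: →2(L), so W
n=5: →4(W) only, which is W, so L
n=6: →2(L), so W
n=7: →6(W) only, which is W, so L
n=8: →7(L), so W
n=9: →3(W), 8(W) — all W, so L
n=10: →5(L), so W
n=11: →10(W) only, which is W, so L
n=12: →11(L), so W
n=13: →12(W) only, which is W, so L
n=14: →7(L), so W
n=15: →5(L), so W
n=16: →8(W), 15(W) — all W, so L
n=17: →16(L), so W
n=18: →9(L), so W
n=19: →18(W) only, which is W, so L
n=20: →19(L), so W
n=21: →7(L), so W
n=22: →11(L), so W
n=23: →22(W) only, which is W, so L
n=24: →23(L), so W
n=25: →24(W) only, which is W, so L
n=26: →13(L), so W
n=27: →9(L), so W
n=28: →14(W), 27(W) — all W, so L
n=29: →28(L), so W
n=30: →10(W), 15(W), 29(W) — all W, so L
n=31: →30(L), so W
n=32: →16(L), so W
n=33: →11(L), so W
n=34: →17(W), 33(W) — all W, so L
n=35: →34(L), so W
n=36: →12(W), 18(W), 35(W) — all W, so L
The losing starting values of n are exactly the entries labelled L in this table (15 of them).

0, 2, 5, 7, 9, 11, 13, 16, 19, 23, 25, 28, 30, 34, 36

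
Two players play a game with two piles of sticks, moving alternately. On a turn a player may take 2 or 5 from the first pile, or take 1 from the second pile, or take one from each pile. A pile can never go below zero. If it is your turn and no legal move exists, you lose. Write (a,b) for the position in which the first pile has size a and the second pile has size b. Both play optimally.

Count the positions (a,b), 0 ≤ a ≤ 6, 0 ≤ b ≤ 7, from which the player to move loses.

17

Build the W/L table. Terminal = L. A non-terminal position is W if it has a move to some L; otherwise it is L.
Every move lowers a or b (never raises either), so fill the grid row by row in increasing a, and left to right within a row: each cell's successors are then already labelled.
      b=0  b=1  b=2  b=3  b=4  b=5  b=6  b=7
a=0:    L    W    L    W    L    W    L    W
a=1:    L    W    L    W    L    W    L    W
a=2:    W    W    W    W    W    W    W    W
a=3:    W    L    W    L    W    L    W    L
a=4:    L    W    W    L    W    L    W    L
a=5:    W    W    W    W    W    W    W    W
a=6:    W    L    W    W    W    W    W    W
Cells with no legal move (terminal, hence L): (0,0), (1,0).
The remaining L cells, each justified by listing all of its moves:
(0,2): L (sole option (0,1)(W) is W)
(0,4): L (sole option (0,3)(W) is W)
(0,6): L (sole option (0,5)(W) is W)
(1,2): L (options (1,1)(W), (0,1)(W) are all W)
(1,4): L (options (1,3)(W), (0,3)(W) are all W)
(1,6): L (options (1,5)(W), (0,5)(W) are all W)
(3,1): L (options (1,1)(W), (3,0)(W), (2,0)(W) are all W)
(3,3): L (options (1,3)(W), (3,2)(W), (2,2)(W) are all W)
(3,5): L (options (1,5)(W), (3,4)(W), (2,4)(W) are all W)
(3,7): L (options (1,7)(W), (3,6)(W), (2,6)(W) are all W)
(4,0): L (sole option (2,0)(W) is W)
(4,3): L (options (2,3)(W), (4,2)(W), (3,2)(W) are all W)
(4,5): L (options (2,5)(W), (4,4)(W), (3,4)(W) are all W)
(4,7): L (options (2,7)(W), (4,6)(W), (3,6)(W) are all W)
(6,1): L (options (4,1)(W), (1,1)(W), (6,0)(W), (5,0)(W) are all W)
Every other cell has at least one move into one of the L cells above, so it is W.
L cells per row: a=0: 4, a=1: 4, a=2: 0, a=3: 4, a=4: 4, a=5: 0, a=6: 1; total 17.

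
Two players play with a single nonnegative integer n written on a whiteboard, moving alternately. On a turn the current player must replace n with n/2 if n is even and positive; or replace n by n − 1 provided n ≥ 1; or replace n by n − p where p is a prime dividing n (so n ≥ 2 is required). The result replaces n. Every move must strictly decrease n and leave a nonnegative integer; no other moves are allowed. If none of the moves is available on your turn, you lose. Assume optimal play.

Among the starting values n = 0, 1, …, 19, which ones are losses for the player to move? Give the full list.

0, 4, 9, 14

Compute win/loss labels from the base case upward. A position with no move is L. Any other position is W if it can reach an L in one move, else L.
n=0: no move → L
n=1: can move to 0, which is L ⇒ W
n=2: can move to 0, which is L ⇒ W
n=3: can move to 0, which is L ⇒ W
n=4: moves to 2(W), 3(W); every one is W ⇒ L
n=5: can move to 0, which is L ⇒ W
n=6: can move to 4, which is L ⇒ W
n=7: can move to 0, which is L ⇒ W
n=8: can move to 4, which is L ⇒ W
n=9: moves to 6(W), 8(W); every one is W ⇒ L
n=10: can move to 9, which is L ⇒ W
n=11: can move to 0, which is L ⇒ W
n=12: can move to 9, which is L ⇒ W
n=13: can move to 0, which is L ⇒ W
n=14: moves to 7(W), 12(W), 13(W); every one is W ⇒ L
n=15: can move to 14, which is L ⇒ W
n=16: can move to 14, which is L ⇒ W
n=17: can move to 0, which is L ⇒ W
n=18: can move to 9, which is L ⇒ W
n=19: can move to 0, which is L ⇒ W
Reading off the rows marked L gives the requested list; there are 4 such values of n.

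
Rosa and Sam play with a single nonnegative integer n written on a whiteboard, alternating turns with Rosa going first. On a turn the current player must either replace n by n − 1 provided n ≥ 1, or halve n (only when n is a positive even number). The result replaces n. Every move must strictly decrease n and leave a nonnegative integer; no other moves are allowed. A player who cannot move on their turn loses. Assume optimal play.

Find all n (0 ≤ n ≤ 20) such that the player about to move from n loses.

0, 2, 5, 7, 9, 11, 13, 15, 17, 19

Positions with no move are L. A position that does have a move is losing for the player to move precisely when every available move leads to a winning position for the opponent. Fill in the labels:
n=0: no move → L
n=1: can move to 0, which is L ⇒ W
n=2: the only move is to 1(W), a W ⇒ L
n=3: can move to 2, which is L ⇒ W
n=4: can move to 2, which is L ⇒ W
n=5: the only move is to 4(W), a W ⇒ L
n=6: can move to 5, which is L ⇒ W
n=7: the only move is to 6(W), a W ⇒ L
n=8: can move to 7, which is L ⇒ W
n=9: the only move is to 8(W), a W ⇒ L
n=10: can move to 5, which is L ⇒ W
n=11: the only move is to 10(W), a W ⇒ L
n=12: can move to 11, which is L ⇒ W
n=13: the only move is to 12(W), a W ⇒ L
n=14: can move to 7, which is L ⇒ W
n=15: the only move is to 14(W), a W ⇒ L
n=16: can move to 15, which is L ⇒ W
n=17: the only move is to 16(W), a W ⇒ L
n=18: can move to 9, which is L ⇒ W
n=19: the only move is to 18(W), a W ⇒ L
n=20: can move to 19, which is L ⇒ W
The losing starting values of n are exactly the entries labelled L in this table (10 of them).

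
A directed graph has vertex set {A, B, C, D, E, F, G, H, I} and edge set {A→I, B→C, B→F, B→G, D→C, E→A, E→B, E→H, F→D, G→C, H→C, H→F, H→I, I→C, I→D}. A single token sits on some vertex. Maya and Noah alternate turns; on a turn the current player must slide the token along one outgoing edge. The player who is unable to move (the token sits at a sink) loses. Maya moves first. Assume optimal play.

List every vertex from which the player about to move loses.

A, C, F

Use the standard recursion: the mover loses at a terminal position; elsewhere, the mover wins exactly when some move hands the opponent an L position.
Every edge goes from a vertex to one that appears earlier in the order C, D, I, A, G, F, H, B, E, so processing vertices in that order labels each vertex after all of its successors.
C: no outgoing edge → L
D: reaches L-position C → W
I: reaches L-position C → W
A: only reaches I(W), which is W → L
G: reaches L-position C → W
F: only reaches D(W), which is W → L
H: reaches L-position F → W
B: reaches L-position F → W
E: reaches L-position A → W
Reading off the rows marked L gives the requested list; there are 3 such vertices.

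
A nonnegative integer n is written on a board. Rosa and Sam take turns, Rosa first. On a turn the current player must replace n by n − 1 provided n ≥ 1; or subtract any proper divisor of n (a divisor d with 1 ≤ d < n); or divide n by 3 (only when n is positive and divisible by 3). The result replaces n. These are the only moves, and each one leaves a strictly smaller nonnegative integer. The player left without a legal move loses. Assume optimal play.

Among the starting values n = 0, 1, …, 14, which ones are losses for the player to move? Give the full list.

Classify positions by backward induction: terminal positions (no move available) are L. From any other position, the mover wins iff some move reaches an L.
n=0: no move → L
n=1: can move to 0, which is L ⇒ W
n=2: the only move is to 1(W), a W ⇒ L
n=3: can move to 2, which is L ⇒ W
n=4: can move to 2, which is L ⇒ W
n=5: the only move is to 4(W), a W ⇒ L
n=6: can move to 2, which is L ⇒ W
n=7: the only move is to 6(W), a W ⇒ L
n=8: can move to 7, which is L ⇒ W
n=9: moves to 3(W), 6(W), 8(W); every one is W ⇒ L
n=10: can move to 5, which is L ⇒ W
n=11: the only move is to 10(W), a W ⇒ L
n=12: can move to 9, which is L ⇒ W
n=13: the only move is to 12(W), a W ⇒ L
n=14: can move to 7, which is L ⇒ W
Reading off the rows marked L gives the requested list; there are 7 such values of n.

0, 2, 5, 7, 9, 11, 13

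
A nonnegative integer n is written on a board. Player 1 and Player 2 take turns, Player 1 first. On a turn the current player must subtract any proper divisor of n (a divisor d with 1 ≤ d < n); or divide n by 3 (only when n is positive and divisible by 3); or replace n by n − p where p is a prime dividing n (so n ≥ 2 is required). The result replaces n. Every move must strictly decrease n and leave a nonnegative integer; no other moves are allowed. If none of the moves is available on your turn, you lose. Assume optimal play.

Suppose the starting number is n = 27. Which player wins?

Label each position W (a win for the player to move) or L (a loss). A position with no legal move is L; any other position is W exactly when some move reaches an L, and L when every move reaches a W.
n=0: no move → L
n=1: no move → L
n=2: can move to 0, which is L ⇒ W
n=3: can move to 0, which is L ⇒ W
n=4: moves to 2(W), 3(W); every one is W ⇒ L
n=5: can move to 0, which is L ⇒ W
n=6: can move to 4, which is L ⇒ W
n=7: can move to 0, which is L ⇒ W
n=8: can move to 4, which is L ⇒ W
n=9: moves to 3(W), 6(W), 8(W); every one is W ⇒ L
n=10: can move to 9, which is L ⇒ W
n=11: can move to 0, which is L ⇒ W
n=12: can move to 4, which is L ⇒ W
n=13: can move to 0, which is L ⇒ W
n=14: moves to 7(W), 12(W), 13(W); every one is W ⇒ L
n=15: can move to 14, which is L ⇒ W
n=16: can move to 14, which is L ⇒ W
n=17: can move to 0, which is L ⇒ W
n=18: can move to 9, which is L ⇒ W
n=19: can move to 0, which is L ⇒ W
n=20: moves to 10(W), 15(W), 16(W), 18(W), 19(W); every one is W ⇒ L
n=21: can move to 14, which is L ⇒ W
n=22: can move to 20, which is L ⇒ W
n=23: can move to 0, which is L ⇒ W
n=24: can move to 20, which is L ⇒ W
n=25: can move to 20, which is L ⇒ W
n=26: moves to 13(W), 24(W), 25(W); every one is W ⇒ L
n=27: can move to 9, which is L ⇒ W
The starting position 27 is W: Player 1 should move to 9, handing over an L position.

Player 1 wins.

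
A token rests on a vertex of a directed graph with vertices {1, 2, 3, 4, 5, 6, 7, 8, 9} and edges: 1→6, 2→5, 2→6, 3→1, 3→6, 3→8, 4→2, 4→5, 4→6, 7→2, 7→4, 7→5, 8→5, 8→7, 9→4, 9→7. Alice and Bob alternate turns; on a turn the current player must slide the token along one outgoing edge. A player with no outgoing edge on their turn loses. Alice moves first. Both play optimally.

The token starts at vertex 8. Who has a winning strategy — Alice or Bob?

Classify positions by backward induction: terminal positions (no move available) are L. From any other position, the mover wins iff some move reaches an L.
Every edge goes from a vertex to one that appears earlier in the order 6, 5, 2, 4, 7, 8, 1, 3, 9, so processing vertices in that order labels each vertex after all of its successors.
6: no outgoing edge → L
5: no outgoing edge → L
2: reaches L-position 5 → W
4: reaches L-position 5 → W
7: reaches L-position 5 → W
8: reaches L-position 5 → W
1: reaches L-position 6 → W
3: reaches L-position 6 → W
9: only reaches 7(W), 4(W), all W → L
From 8 Alice can move to 5, reaching an L position.

Alice wins.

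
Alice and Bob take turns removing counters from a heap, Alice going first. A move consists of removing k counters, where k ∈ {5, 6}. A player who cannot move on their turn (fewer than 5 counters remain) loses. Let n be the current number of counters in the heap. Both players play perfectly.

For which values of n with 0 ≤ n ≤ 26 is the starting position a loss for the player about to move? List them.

0, 1, 2, 3, 4, 11, 12, 13, 14, 15, 22, 23, 24, 25, 26

Work bottom-up. With no move the player to move loses. Otherwise the position is W if at least one move leads to an L position for the opponent, and L if every move leads to a W.
n=0: no move → L
n=1: no move → L
n=2: no move → L
n=3: no move → L
n=4: no move → L
n=5: reaches L-position 0 → W
n=6: reaches L-position 1 → W
n=7: reaches L-position 2 → W
n=8: reaches L-position 3 → W
n=9: reaches L-position 4 → W
n=10: reaches L-position 4 → W
n=11: only reaches 6(W), 5(W), all W → L
n=12: only reaches 7(W), 6(W), all W → L
n=13: only reaches 8(W), 7(W), all W → L
n=14: only reaches 9(W), 8(W), all W → L
n=15: only reaches 10(W), 9(W), all W → L
n=16: reaches L-position 11 → W
n=17: reaches L-position 12 → W
n=18: reaches L-position 13 → W
n=19: reaches L-position 14 → W
n=20: reaches L-position 15 → W
n=21: reaches L-position 15 → W
n=22: only reaches 17(W), 16(W), all W → L
n=23: only reaches 18(W), 17(W), all W → L
n=24: only reaches 19(W), 18(W), all W → L
n=25: only reaches 20(W), 19(W), all W → L
n=26: only reaches 21(W), 20(W), all W → L
Reading off the rows marked L gives the requested list; there are 15 such values of n.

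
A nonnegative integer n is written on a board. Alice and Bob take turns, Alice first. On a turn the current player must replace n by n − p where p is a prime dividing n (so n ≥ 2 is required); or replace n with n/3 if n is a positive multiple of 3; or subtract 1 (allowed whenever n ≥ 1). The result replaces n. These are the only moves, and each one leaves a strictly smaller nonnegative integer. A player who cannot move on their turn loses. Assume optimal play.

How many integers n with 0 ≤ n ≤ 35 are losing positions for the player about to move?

10

Use the standard recursion: the mover loses at a terminal position; elsewhere, the mover wins exactly when some move hands the opponent an L position.
n=0: no move → L
n=1: W (go to 0, an L position)
n=2: W (go to 0, an L position)
n=3: W (go to 0, an L position)
n=4: L (options 2(W), 3(W) are all W)
n=5: W (go to 0, an L position)
n=6: W (go to 4, an L position)
n=7: W (go to 0, an L position)
n=8: L (options 6(W), 7(W) are all W)
n=9: W (go to 8, an L position)
n=10: W (go to 8, an L position)
n=11: W (go to 0, an L position)
n=12: W (go to 4, an L position)
n=13: W (go to 0, an L position)
n=14: L (options 7(W), 12(W), 13(W) are all W)
n=15: W (go to 14, an L position)
n=16: W (go to 14, an L position)
n=17: W (go to 0, an L position)
n=18: L (options 6(W), 15(W), 16(W), 17(W) are all W)
n=19: W (go to 0, an L position)
n=20: W (go to 18, an L position)
n=21: W (go to 14, an L position)
n=22: L (options 11(W), 20(W), 21(W) are all W)
n=23: W (go to 0, an L position)
n=24: W (go to 8, an L position)
n=25: L (options 20(W), 24(W) are all W)
n=26: W (go to 25, an L position)
n=27: L (options 9(W), 24(W), 26(W) are all W)
n=28: W (go to 27, an L position)
n=29: W (go to 0, an L position)
n=30: W (go to 25, an L position)
n=31: W (go to 0, an L position)
n=32: L (options 30(W), 31(W) are all W)
n=33: W (go to 22, an L position)
n=34: W (go to 32, an L position)
n=35: L (options 28(W), 30(W), 34(W) are all W)
L entries with 0 ≤ n ≤ 35: n = 0, 4, 8, 14, 18, 22, 25, 27, 32, 35; that makes 10.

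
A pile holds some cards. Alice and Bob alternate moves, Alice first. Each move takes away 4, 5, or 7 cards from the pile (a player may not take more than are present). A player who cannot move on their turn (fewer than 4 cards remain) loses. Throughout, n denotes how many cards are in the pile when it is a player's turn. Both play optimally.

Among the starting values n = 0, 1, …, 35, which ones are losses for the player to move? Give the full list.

Use the standard recursion: the mover loses at a terminal position; elsewhere, the mover wins exactly when some move hands the opponent an L position.
n=0: no move → L
n=1: no move → L
n=2: no move → L
n=3: no move → L
n=4: can move to 0, which is L ⇒ W
n=5: can move to 1, which is L ⇒ W
n=6: can move to 2, which is L ⇒ W
n=7: can move to 3, which is L ⇒ W
n=8: can move to 3, which is L ⇒ W
n=9: can move to 2, which is L ⇒ W
n=10: can move to 3, which is L ⇒ W
n=11: moves to 7(W), 6(W), 4(W); every one is W ⇒ L
n=12: moves to 8(W), 7(W), 5(W); every one is W ⇒ L
n=13: moves to 9(W), 8(W), 6(W); every one is W ⇒ L
n=14: moves to 10(W), 9(W), 7(W); every one is W ⇒ L
n=15: can move to 11, which is L ⇒ W
n=16: can move to 12, which is L ⇒ W
n=17: can move to 13, which is L ⇒ W
n=18: can move to 14, which is L ⇒ W
n=19: can move to 14, which is L ⇒ W
n=20: can move to 13, which is L ⇒ W
n=21: can move to 14, which is L ⇒ W
n=22: moves to 18(W), 17(W), 15(W); every one is W ⇒ L
n=23: moves to 19(W), 18(W), 16(W); every one is W ⇒ L
n=24: moves to 20(W), 19(W), 17(W); every one is W ⇒ L
n=25: moves to 21(W), 20(W), 18(W); every one is W ⇒ L
n=26: can move to 22, which is L ⇒ W
n=27: can move to 23, which is L ⇒ W
n=28: can move to 24, which is L ⇒ W
n=29: can move to 25, which is L ⇒ W
n=30: can move to 25, which is L ⇒ W
n=31: can move to 24, which is L ⇒ W
n=32: can move to 25, which is L ⇒ W
n=33: moves to 29(W), 28(W), 26(W); every one is W ⇒ L
n=34: moves to 30(W), 29(W), 27(W); every one is W ⇒ L
n=35: moves to 31(W), 30(W), 28(W); every one is W ⇒ L
Reading off the rows marked L gives the requested list; there are 15 such values of n.

0, 1, 2, 3, 11, 12, 13, 14, 22, 23, 24, 25, 33, 34, 35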